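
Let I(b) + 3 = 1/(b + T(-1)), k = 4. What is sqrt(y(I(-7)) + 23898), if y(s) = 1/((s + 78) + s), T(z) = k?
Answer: 5*sqrt(43777338)/214 ≈ 154.59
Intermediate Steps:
T(z) = 4
I(b) = -3 + 1/(4 + b) (I(b) = -3 + 1/(b + 4) = -3 + 1/(4 + b))
y(s) = 1/(78 + 2*s) (y(s) = 1/((78 + s) + s) = 1/(78 + 2*s))
sqrt(y(I(-7)) + 23898) = sqrt(1/(2*(39 + (-11 - 3*(-7))/(4 - 7))) + 23898) = sqrt(1/(2*(39 + (-11 + 21)/(-3))) + 23898) = sqrt(1/(2*(39 - 1/3*10)) + 23898) = sqrt(1/(2*(39 - 10/3)) + 23898) = sqrt(1/(2*(107/3)) + 23898) = sqrt((1/2)*(3/107) + 23898) = sqrt(3/214 + 23898) = sqrt(5114175/214) = 5*sqrt(43777338)/214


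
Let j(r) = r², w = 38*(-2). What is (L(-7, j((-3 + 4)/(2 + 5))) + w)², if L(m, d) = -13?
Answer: 7921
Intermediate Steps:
w = -76
(L(-7, j((-3 + 4)/(2 + 5))) + w)² = (-13 - 76)² = (-89)² = 7921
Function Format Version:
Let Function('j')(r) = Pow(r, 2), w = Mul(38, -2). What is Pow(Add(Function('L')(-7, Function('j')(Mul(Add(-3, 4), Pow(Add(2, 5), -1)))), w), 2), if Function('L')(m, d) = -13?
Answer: 7921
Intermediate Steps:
w = -76
Pow(Add(Function('L')(-7, Function('j')(Mul(Add(-3, 4), Pow(Add(2, 5), -1)))), w), 2) = Pow(Add(-13, -76), 2) = Pow(-89, 2) = 7921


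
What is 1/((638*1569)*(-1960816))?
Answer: -1/1962819953952 ≈ -5.0947e-13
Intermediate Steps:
1/((638*1569)*(-1960816)) = -1/1960816/1001022 = (1/1001022)*(-1/1960816) = -1/1962819953952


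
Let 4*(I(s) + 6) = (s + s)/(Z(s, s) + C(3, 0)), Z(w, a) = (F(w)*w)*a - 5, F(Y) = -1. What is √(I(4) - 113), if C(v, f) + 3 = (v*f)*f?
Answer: I*√4287/6 ≈ 10.913*I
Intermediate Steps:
C(v, f) = -3 + v*f² (C(v, f) = -3 + (v*f)*f = -3 + (f*v)*f = -3 + v*f²)
Z(w, a) = -5 - a*w (Z(w, a) = (-w)*a - 5 = -a*w - 5 = -5 - a*w)
I(s) = -6 + s/(2*(-8 - s²)) (I(s) = -6 + ((s + s)/((-5 - s*s) + (-3 + 3*0²)))/4 = -6 + ((2*s)/((-5 - s²) + (-3 + 3*0)))/4 = -6 + ((2*s)/((-5 - s²) + (-3 + 0)))/4 = -6 + ((2*s)/((-5 - s²) - 3))/4 = -6 + ((2*s)/(-8 - s²))/4 = -6 + (2*s/(-8 - s²))/4 = -6 + s/(2*(-8 - s²)))
√(I(4) - 113) = √((-96 - 1*4 - 12*4²)/(2*(8 + 4²)) - 113) = √((-96 - 4 - 12*16)/(2*(8 + 16)) - 113) = √((½)*(-96 - 4 - 192)/24 - 113) = √((½)*(1/24)*(-292) - 113) = √(-73/12 - 113) = √(-1429/12) = I*√4287/6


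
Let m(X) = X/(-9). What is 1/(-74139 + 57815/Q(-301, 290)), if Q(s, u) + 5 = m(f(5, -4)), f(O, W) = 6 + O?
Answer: -56/4672119 ≈ -1.1986e-5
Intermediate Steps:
m(X) = -X/9 (m(X) = X*(-1/9) = -X/9)
Q(s, u) = -56/9 (Q(s, u) = -5 - (6 + 5)/9 = -5 - 1/9*11 = -5 - 11/9 = -56/9)
1/(-74139 + 57815/Q(-301, 290)) = 1/(-74139 + 57815/(-56/9)) = 1/(-74139 + 57815*(-9/56)) = 1/(-74139 - 520335/56) = 1/(-4672119/56) = -56/4672119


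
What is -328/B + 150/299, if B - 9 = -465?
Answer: 20809/17043 ≈ 1.2210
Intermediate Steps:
B = -456 (B = 9 - 465 = -456)
-328/B + 150/299 = -328/(-456) + 150/299 = -328*(-1/456) + 150*(1/299) = 41/57 + 150/299 = 20809/17043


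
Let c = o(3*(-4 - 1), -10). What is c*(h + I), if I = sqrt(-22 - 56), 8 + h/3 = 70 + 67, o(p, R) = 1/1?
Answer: 387 + I*sqrt(78) ≈ 387.0 + 8.8318*I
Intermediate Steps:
o(p, R) = 1
c = 1
h = 387 (h = -24 + 3*(70 + 67) = -24 + 3*137 = -24 + 411 = 387)
I = I*sqrt(78) (I = sqrt(-78) = I*sqrt(78) ≈ 8.8318*I)
c*(h + I) = 1*(387 + I*sqrt(78)) = 387 + I*sqrt(78)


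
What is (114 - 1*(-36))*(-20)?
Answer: -3000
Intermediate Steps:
(114 - 1*(-36))*(-20) = (114 + 36)*(-20) = 150*(-20) = -3000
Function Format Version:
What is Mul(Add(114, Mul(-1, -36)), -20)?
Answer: -3000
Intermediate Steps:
Mul(Add(114, Mul(-1, -36)), -20) = Mul(Add(114, 36), -20) = Mul(150, -20) = -3000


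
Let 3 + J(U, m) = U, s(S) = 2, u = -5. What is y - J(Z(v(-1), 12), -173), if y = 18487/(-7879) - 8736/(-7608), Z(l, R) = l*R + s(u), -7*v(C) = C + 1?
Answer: -494780/2497643 ≈ -0.19810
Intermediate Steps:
v(C) = -⅐ - C/7 (v(C) = -(C + 1)/7 = -(1 + C)/7 = -⅐ - C/7)
Z(l, R) = 2 + R*l (Z(l, R) = l*R + 2 = R*l + 2 = 2 + R*l)
J(U, m) = -3 + U
y = -2992423/2497643 (y = 18487*(-1/7879) - 8736*(-1/7608) = -18487/7879 + 364/317 = -2992423/2497643 ≈ -1.1981)
y - J(Z(v(-1), 12), -173) = -2992423/2497643 - (-3 + (2 + 12*(-⅐ - ⅐*(-1)))) = -2992423/2497643 - (-3 + (2 + 12*(-⅐ + ⅐))) = -2992423/2497643 - (-3 + (2 + 12*0)) = -2992423/2497643 - (-3 + (2 + 0)) = -2992423/2497643 - (-3 + 2) = -2992423/2497643 - 1*(-1) = -2992423/2497643 + 1 = -494780/2497643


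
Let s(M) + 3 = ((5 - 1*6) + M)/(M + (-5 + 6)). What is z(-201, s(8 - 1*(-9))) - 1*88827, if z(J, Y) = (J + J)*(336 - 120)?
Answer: -175659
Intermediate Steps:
s(M) = -3 + (-1 + M)/(1 + M) (s(M) = -3 + ((5 - 1*6) + M)/(M + (-5 + 6)) = -3 + ((5 - 6) + M)/(M + 1) = -3 + (-1 + M)/(1 + M))
z(J, Y) = 432*J (z(J, Y) = (2*J)*216 = 432*J)
z(-201, s(8 - 1*(-9))) - 1*88827 = 432*(-201) - 1*88827 = -86832 - 88827 = -175659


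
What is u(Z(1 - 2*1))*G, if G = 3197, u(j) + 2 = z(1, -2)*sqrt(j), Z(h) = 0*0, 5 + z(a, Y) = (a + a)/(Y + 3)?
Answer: -6394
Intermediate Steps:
z(a, Y) = -5 + 2*a/(3 + Y) (z(a, Y) = -5 + (a + a)/(Y + 3) = -5 + (2*a)/(3 + Y) = -5 + 2*a/(3 + Y))
Z(h) = 0
u(j) = -2 - 3*sqrt(j) (u(j) = -2 + ((-15 - 5*(-2) + 2*1)/(3 - 2))*sqrt(j) = -2 + ((-15 + 10 + 2)/1)*sqrt(j) = -2 + (1*(-3))*sqrt(j) = -2 - 3*sqrt(j))
u(Z(1 - 2*1))*G = (-2 - 3*sqrt(0))*3197 = (-2 - 3*0)*3197 = (-2 + 0)*3197 = -2*3197 = -6394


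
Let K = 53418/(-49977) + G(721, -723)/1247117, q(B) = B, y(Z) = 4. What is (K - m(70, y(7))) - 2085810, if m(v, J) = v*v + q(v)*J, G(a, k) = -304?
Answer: -43441849371381608/20775722103 ≈ -2.0910e+6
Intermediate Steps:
m(v, J) = v**2 + J*v (m(v, J) = v*v + v*J = v**2 + J*v)
K = -22211229638/20775722103 (K = 53418/(-49977) - 304/1247117 = 53418*(-1/49977) - 304*1/1247117 = -17806/16659 - 304/1247117 = -22211229638/20775722103 ≈ -1.0691)
(K - m(70, y(7))) - 2085810 = (-22211229638/20775722103 - 70*(4 + 70)) - 2085810 = (-22211229638/20775722103 - 70*74) - 2085810 = (-22211229638/20775722103 - 1*5180) - 2085810 = (-22211229638/20775722103 - 5180) - 2085810 = -107640451723178/20775722103 - 2085810 = -43441849371381608/20775722103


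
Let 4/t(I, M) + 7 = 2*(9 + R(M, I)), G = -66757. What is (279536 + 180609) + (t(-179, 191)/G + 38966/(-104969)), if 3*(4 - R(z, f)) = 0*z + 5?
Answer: 151547957100154453/329348530051 ≈ 4.6014e+5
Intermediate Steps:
R(z, f) = 7/3 (R(z, f) = 4 - (0*z + 5)/3 = 4 - (0 + 5)/3 = 4 - ⅓*5 = 4 - 5/3 = 7/3)
t(I, M) = 12/47 (t(I, M) = 4/(-7 + 2*(9 + 7/3)) = 4/(-7 + 2*(34/3)) = 4/(-7 + 68/3) = 4/(47/3) = 4*(3/47) = 12/47)
(279536 + 180609) + (t(-179, 191)/G + 38966/(-104969)) = (279536 + 180609) + ((12/47)/(-66757) + 38966/(-104969)) = 460145 + ((12/47)*(-1/66757) + 38966*(-1/104969)) = 460145 + (-12/3137579 - 38966/104969) = 460145 - 122260162942/329348530051 = 151547957100154453/329348530051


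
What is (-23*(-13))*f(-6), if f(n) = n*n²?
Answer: -64584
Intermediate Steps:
f(n) = n³
(-23*(-13))*f(-6) = -23*(-13)*(-6)³ = 299*(-216) = -64584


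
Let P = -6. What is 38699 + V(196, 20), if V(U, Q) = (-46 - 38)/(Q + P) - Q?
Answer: 38673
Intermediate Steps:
V(U, Q) = -Q - 84/(-6 + Q) (V(U, Q) = (-46 - 38)/(Q - 6) - Q = -84/(-6 + Q) - Q = -Q - 84/(-6 + Q))
38699 + V(196, 20) = 38699 + (-84 - 1*20**2 + 6*20)/(-6 + 20) = 38699 + (-84 - 1*400 + 120)/14 = 38699 + (-84 - 400 + 120)/14 = 38699 + (1/14)*(-364) = 38699 - 26 = 38673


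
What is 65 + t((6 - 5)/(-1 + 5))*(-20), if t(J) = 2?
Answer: 25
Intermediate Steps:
65 + t((6 - 5)/(-1 + 5))*(-20) = 65 + 2*(-20) = 65 - 40 = 25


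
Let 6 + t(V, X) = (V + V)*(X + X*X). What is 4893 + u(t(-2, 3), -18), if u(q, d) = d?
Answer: 4875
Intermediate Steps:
t(V, X) = -6 + 2*V*(X + X²) (t(V, X) = -6 + (V + V)*(X + X*X) = -6 + (2*V)*(X + X²) = -6 + 2*V*(X + X²))
4893 + u(t(-2, 3), -18) = 4893 - 18 = 4875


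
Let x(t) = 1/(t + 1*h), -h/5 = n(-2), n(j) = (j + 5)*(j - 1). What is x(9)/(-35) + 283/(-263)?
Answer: -535133/497070 ≈ -1.0766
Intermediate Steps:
n(j) = (-1 + j)*(5 + j) (n(j) = (5 + j)*(-1 + j) = (-1 + j)*(5 + j))
h = 45 (h = -5*(-5 + (-2)² + 4*(-2)) = -5*(-5 + 4 - 8) = -5*(-9) = 45)
x(t) = 1/(45 + t) (x(t) = 1/(t + 1*45) = 1/(t + 45) = 1/(45 + t))
x(9)/(-35) + 283/(-263) = 1/((45 + 9)*(-35)) + 283/(-263) = -1/35/54 + 283*(-1/263) = (1/54)*(-1/35) - 283/263 = -1/1890 - 283/263 = -535133/497070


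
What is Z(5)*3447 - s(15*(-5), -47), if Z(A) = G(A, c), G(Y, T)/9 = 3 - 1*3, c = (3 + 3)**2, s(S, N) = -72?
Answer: 72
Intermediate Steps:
c = 36 (c = 6**2 = 36)
G(Y, T) = 0 (G(Y, T) = 9*(3 - 1*3) = 9*(3 - 3) = 9*0 = 0)
Z(A) = 0
Z(5)*3447 - s(15*(-5), -47) = 0*3447 - 1*(-72) = 0 + 72 = 72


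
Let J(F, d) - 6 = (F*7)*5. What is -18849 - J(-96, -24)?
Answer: -15495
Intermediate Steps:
J(F, d) = 6 + 35*F (J(F, d) = 6 + (F*7)*5 = 6 + (7*F)*5 = 6 + 35*F)
-18849 - J(-96, -24) = -18849 - (6 + 35*(-96)) = -18849 - (6 - 3360) = -18849 - 1*(-3354) = -18849 + 3354 = -15495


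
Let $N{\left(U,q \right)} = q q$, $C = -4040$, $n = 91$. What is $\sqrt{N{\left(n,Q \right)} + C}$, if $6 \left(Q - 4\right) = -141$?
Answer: $\frac{i \sqrt{14639}}{2} \approx 60.496 i$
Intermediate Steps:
$Q = - \frac{39}{2}$ ($Q = 4 + \frac{1}{6} \left(-141\right) = 4 - \frac{47}{2} = - \frac{39}{2} \approx -19.5$)
$N{\left(U,q \right)} = q^{2}$
$\sqrt{N{\left(n,Q \right)} + C} = \sqrt{\left(- \frac{39}{2}\right)^{2} - 4040} = \sqrt{\frac{1521}{4} - 4040} = \sqrt{- \frac{14639}{4}} = \frac{i \sqrt{14639}}{2}$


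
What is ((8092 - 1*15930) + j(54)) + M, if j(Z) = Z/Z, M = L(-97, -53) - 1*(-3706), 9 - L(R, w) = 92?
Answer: -4214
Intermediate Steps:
L(R, w) = -83 (L(R, w) = 9 - 1*92 = 9 - 92 = -83)
M = 3623 (M = -83 - 1*(-3706) = -83 + 3706 = 3623)
j(Z) = 1
((8092 - 1*15930) + j(54)) + M = ((8092 - 1*15930) + 1) + 3623 = ((8092 - 15930) + 1) + 3623 = (-7838 + 1) + 3623 = -7837 + 3623 = -4214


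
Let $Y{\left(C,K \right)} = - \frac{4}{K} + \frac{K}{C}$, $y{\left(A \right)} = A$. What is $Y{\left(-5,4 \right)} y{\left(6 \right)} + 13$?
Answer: $\frac{11}{5} \approx 2.2$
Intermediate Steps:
$Y{\left(-5,4 \right)} y{\left(6 \right)} + 13 = \left(- \frac{4}{4} + \frac{4}{-5}\right) 6 + 13 = \left(\left(-4\right) \frac{1}{4} + 4 \left(- \frac{1}{5}\right)\right) 6 + 13 = \left(-1 - \frac{4}{5}\right) 6 + 13 = \left(- \frac{9}{5}\right) 6 + 13 = - \frac{54}{5} + 13 = \frac{11}{5}$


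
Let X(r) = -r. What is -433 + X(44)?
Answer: -477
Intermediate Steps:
-433 + X(44) = -433 - 1*44 = -433 - 44 = -477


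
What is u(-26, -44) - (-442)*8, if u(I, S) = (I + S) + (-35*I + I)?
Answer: 4350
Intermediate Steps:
u(I, S) = S - 33*I (u(I, S) = (I + S) - 34*I = S - 33*I)
u(-26, -44) - (-442)*8 = (-44 - 33*(-26)) - (-442)*8 = (-44 + 858) - 1*(-3536) = 814 + 3536 = 4350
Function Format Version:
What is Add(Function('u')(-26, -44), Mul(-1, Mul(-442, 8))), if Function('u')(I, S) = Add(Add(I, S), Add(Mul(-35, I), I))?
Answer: 4350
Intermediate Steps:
Function('u')(I, S) = Add(S, Mul(-33, I)) (Function('u')(I, S) = Add(Add(I, S), Mul(-34, I)) = Add(S, Mul(-33, I)))
Add(Function('u')(-26, -44), Mul(-1, Mul(-442, 8))) = Add(Add(-44, Mul(-33, -26)), Mul(-1, Mul(-442, 8))) = Add(Add(-44, 858), Mul(-1, -3536)) = Add(814, 3536) = 4350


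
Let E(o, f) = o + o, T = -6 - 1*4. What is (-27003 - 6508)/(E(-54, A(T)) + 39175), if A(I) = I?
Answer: -33511/39067 ≈ -0.85778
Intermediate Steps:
T = -10 (T = -6 - 4 = -10)
E(o, f) = 2*o
(-27003 - 6508)/(E(-54, A(T)) + 39175) = (-27003 - 6508)/(2*(-54) + 39175) = -33511/(-108 + 39175) = -33511/39067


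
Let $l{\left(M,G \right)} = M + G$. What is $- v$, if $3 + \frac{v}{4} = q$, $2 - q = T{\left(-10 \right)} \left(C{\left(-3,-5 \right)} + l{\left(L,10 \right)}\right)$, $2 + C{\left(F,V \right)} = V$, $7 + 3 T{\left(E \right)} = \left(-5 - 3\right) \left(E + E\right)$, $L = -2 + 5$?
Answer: $1228$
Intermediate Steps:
$L = 3$
$T{\left(E \right)} = - \frac{7}{3} - \frac{16 E}{3}$ ($T{\left(E \right)} = - \frac{7}{3} + \frac{\left(-5 - 3\right) \left(E + E\right)}{3} = - \frac{7}{3} + \frac{\left(-8\right) 2 E}{3} = - \frac{7}{3} + \frac{\left(-16\right) E}{3} = - \frac{7}{3} - \frac{16 E}{3}$)
$C{\left(F,V \right)} = -2 + V$
$l{\left(M,G \right)} = G + M$
$q = -304$ ($q = 2 - \left(- \frac{7}{3} - - \frac{160}{3}\right) \left(\left(-2 - 5\right) + \left(10 + 3\right)\right) = 2 - \left(- \frac{7}{3} + \frac{160}{3}\right) \left(-7 + 13\right) = 2 - 51 \cdot 6 = 2 - 306 = -304$)
$v = -1228$ ($v = -12 + 4 \left(-304\right) = -12 - 1216 = -1228$)
$- v = \left(-1\right) \left(-1228\right) = 1228$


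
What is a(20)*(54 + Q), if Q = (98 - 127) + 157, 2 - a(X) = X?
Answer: -3276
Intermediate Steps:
a(X) = 2 - X
Q = 128 (Q = -29 + 157 = 128)
a(20)*(54 + Q) = (2 - 1*20)*(54 + 128) = (2 - 20)*182 = -18*182 = -3276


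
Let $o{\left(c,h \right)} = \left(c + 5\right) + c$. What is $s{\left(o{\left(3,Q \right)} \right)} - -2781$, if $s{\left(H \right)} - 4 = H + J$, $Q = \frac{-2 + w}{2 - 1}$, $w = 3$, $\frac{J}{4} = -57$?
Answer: $2568$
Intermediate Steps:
$J = -228$ ($J = 4 \left(-57\right) = -228$)
$Q = 1$ ($Q = \frac{-2 + 3}{2 - 1} = 1 \cdot 1^{-1} = 1 \cdot 1 = 1$)
$o{\left(c,h \right)} = 5 + 2 c$ ($o{\left(c,h \right)} = \left(5 + c\right) + c = 5 + 2 c$)
$s{\left(H \right)} = -224 + H$ ($s{\left(H \right)} = 4 + \left(H - 228\right) = 4 + \left(-228 + H\right) = -224 + H$)
$s{\left(o{\left(3,Q \right)} \right)} - -2781 = \left(-224 + \left(5 + 2 \cdot 3\right)\right) - -2781 = \left(-224 + \left(5 + 6\right)\right) + 2781 = \left(-224 + 11\right) + 2781 = -213 + 2781 = 2568$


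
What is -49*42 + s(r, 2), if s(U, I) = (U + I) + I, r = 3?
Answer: -2051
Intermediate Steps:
s(U, I) = U + 2*I (s(U, I) = (I + U) + I = U + 2*I)
-49*42 + s(r, 2) = -49*42 + (3 + 2*2) = -2058 + (3 + 4) = -2058 + 7 = -2051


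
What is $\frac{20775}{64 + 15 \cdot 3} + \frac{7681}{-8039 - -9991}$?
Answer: $\frac{41390029}{212768} \approx 194.53$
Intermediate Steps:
$\frac{20775}{64 + 15 \cdot 3} + \frac{7681}{-8039 - -9991} = \frac{20775}{64 + 45} + \frac{7681}{-8039 + 9991} = \frac{20775}{109} + \frac{7681}{1952} = \frac{41390029}{212768}$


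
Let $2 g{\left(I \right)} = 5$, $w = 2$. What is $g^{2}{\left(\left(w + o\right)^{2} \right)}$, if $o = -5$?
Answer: $\frac{25}{4} \approx 6.25$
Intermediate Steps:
$g{\left(I \right)} = \frac{5}{2}$ ($g{\left(I \right)} = \frac{1}{2} \cdot 5 = \frac{5}{2}$)
$g^{2}{\left(\left(w + o\right)^{2} \right)} = \left(\frac{5}{2}\right)^{2} = \frac{25}{4}$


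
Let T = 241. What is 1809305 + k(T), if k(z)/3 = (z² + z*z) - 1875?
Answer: 2152166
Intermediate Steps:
k(z) = -5625 + 6*z² (k(z) = 3*((z² + z*z) - 1875) = 3*((z² + z²) - 1875) = 3*(2*z² - 1875) = 3*(-1875 + 2*z²) = -5625 + 6*z²)
1809305 + k(T) = 1809305 + (-5625 + 6*241²) = 1809305 + (-5625 + 6*58081) = 1809305 + (-5625 + 348486) = 1809305 + 342861 = 2152166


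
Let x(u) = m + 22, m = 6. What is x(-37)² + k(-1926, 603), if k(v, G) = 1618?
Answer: 2402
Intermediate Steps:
x(u) = 28 (x(u) = 6 + 22 = 28)
x(-37)² + k(-1926, 603) = 28² + 1618 = 784 + 1618 = 2402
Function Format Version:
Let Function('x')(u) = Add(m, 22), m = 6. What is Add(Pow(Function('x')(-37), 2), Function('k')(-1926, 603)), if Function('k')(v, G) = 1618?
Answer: 2402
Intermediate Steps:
Function('x')(u) = 28 (Function('x')(u) = Add(6, 22) = 28)
Add(Pow(Function('x')(-37), 2), Function('k')(-1926, 603)) = Add(Pow(28, 2), 1618) = Add(784, 1618) = 2402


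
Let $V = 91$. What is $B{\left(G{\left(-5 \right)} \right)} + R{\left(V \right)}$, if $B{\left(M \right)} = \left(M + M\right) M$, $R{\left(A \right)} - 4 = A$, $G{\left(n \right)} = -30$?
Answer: $1895$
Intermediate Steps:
$R{\left(A \right)} = 4 + A$
$B{\left(M \right)} = 2 M^{2}$ ($B{\left(M \right)} = 2 M M = 2 M^{2}$)
$B{\left(G{\left(-5 \right)} \right)} + R{\left(V \right)} = 2 \left(-30\right)^{2} + \left(4 + 91\right) = 2 \cdot 900 + 95 = 1800 + 95 = 1895$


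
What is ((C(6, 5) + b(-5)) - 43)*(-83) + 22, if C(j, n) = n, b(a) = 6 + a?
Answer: 3093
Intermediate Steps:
((C(6, 5) + b(-5)) - 43)*(-83) + 22 = ((5 + (6 - 5)) - 43)*(-83) + 22 = ((5 + 1) - 43)*(-83) + 22 = (6 - 43)*(-83) + 22 = -37*(-83) + 22 = 3071 + 22 = 3093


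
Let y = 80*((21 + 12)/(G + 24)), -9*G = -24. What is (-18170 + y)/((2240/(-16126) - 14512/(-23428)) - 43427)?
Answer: 853402812361/2050816991433 ≈ 0.41613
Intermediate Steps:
G = 8/3 (G = -⅑*(-24) = 8/3 ≈ 2.6667)
y = 99 (y = 80*((21 + 12)/(8/3 + 24)) = 80*(33/(80/3)) = 80*(33*(3/80)) = 80*(99/80) = 99)
(-18170 + y)/((2240/(-16126) - 14512/(-23428)) - 43427) = (-18170 + 99)/((2240/(-16126) - 14512/(-23428)) - 43427) = -18071/((2240*(-1/16126) - 14512*(-1/23428)) - 43427) = -18071/((-1120/8063 + 3628/5857) - 43427) = -18071/(22692724/47224991 - 43427) = -18071/(-2050816991433/47224991) = -18071*(-47224991/2050816991433) = 853402812361/2050816991433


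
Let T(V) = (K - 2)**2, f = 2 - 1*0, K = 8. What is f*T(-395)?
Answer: 72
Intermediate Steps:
f = 2 (f = 2 + 0 = 2)
T(V) = 36 (T(V) = (8 - 2)**2 = 6**2 = 36)
f*T(-395) = 2*36 = 72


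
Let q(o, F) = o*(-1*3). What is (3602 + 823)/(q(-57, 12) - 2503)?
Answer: -4425/2332 ≈ -1.8975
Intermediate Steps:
q(o, F) = -3*o (q(o, F) = o*(-3) = -3*o)
(3602 + 823)/(q(-57, 12) - 2503) = (3602 + 823)/(-3*(-57) - 2503) = 4425/(171 - 2503) = 4425/(-2332) = 4425*(-1/2332) = -4425/2332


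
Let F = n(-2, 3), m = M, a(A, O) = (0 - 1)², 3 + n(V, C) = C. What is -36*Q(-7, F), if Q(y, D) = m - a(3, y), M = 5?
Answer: -144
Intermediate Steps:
n(V, C) = -3 + C
a(A, O) = 1 (a(A, O) = (-1)² = 1)
m = 5
F = 0 (F = -3 + 3 = 0)
Q(y, D) = 4 (Q(y, D) = 5 - 1*1 = 5 - 1 = 4)
-36*Q(-7, F) = -36*4 = -144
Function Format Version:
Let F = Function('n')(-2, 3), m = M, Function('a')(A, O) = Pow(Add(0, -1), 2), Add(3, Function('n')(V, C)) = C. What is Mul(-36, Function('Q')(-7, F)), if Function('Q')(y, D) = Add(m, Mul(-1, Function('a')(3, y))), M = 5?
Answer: -144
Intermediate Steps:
Function('n')(V, C) = Add(-3, C)
Function('a')(A, O) = 1 (Function('a')(A, O) = Pow(-1, 2) = 1)
m = 5
F = 0 (F = Add(-3, 3) = 0)
Function('Q')(y, D) = 4 (Function('Q')(y, D) = Add(5, Mul(-1, 1)) = Add(5, -1) = 4)
Mul(-36, Function('Q')(-7, F)) = Mul(-36, 4) = -144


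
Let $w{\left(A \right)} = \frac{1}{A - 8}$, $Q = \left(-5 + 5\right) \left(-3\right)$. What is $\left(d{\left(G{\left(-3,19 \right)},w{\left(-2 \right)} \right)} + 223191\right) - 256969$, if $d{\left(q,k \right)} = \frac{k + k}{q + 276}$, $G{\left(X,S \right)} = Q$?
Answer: $- \frac{46613641}{1380} \approx -33778.0$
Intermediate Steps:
$Q = 0$ ($Q = 0 \left(-3\right) = 0$)
$G{\left(X,S \right)} = 0$
$w{\left(A \right)} = \frac{1}{-8 + A}$
$d{\left(q,k \right)} = \frac{2 k}{276 + q}$
$\left(d{\left(G{\left(-3,19 \right)},w{\left(-2 \right)} \right)} + 223191\right) - 256969 = \left(\frac{2}{\left(-8 - 2\right) \left(276 + 0\right)} + 223191\right) - 256969 = \left(\frac{2}{\left(-10\right) 276} + 223191\right) - 256969 = \left(2 \left(- \frac{1}{10}\right) \frac{1}{276} + 223191\right) - 256969 = \left(- \frac{1}{1380} + 223191\right) - 256969 = \frac{308003579}{1380} - 256969 = - \frac{46613641}{1380}$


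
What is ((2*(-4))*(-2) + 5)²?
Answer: 441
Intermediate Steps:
((2*(-4))*(-2) + 5)² = (-8*(-2) + 5)² = (16 + 5)² = 21² = 441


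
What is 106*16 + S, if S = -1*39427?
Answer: -37731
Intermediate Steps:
S = -39427
106*16 + S = 106*16 - 39427 = 1696 - 39427 = -37731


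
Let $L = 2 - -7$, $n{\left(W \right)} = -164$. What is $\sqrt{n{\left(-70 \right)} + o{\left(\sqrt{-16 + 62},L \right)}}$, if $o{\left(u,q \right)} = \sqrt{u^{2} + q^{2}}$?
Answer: $\sqrt{-164 + \sqrt{127}} \approx 12.358 i$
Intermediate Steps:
$L = 9$ ($L = 2 + 7 = 9$)
$o{\left(u,q \right)} = \sqrt{q^{2} + u^{2}}$
$\sqrt{n{\left(-70 \right)} + o{\left(\sqrt{-16 + 62},L \right)}} = \sqrt{-164 + \sqrt{9^{2} + \left(\sqrt{-16 + 62}\right)^{2}}} = \sqrt{-164 + \sqrt{81 + \left(\sqrt{46}\right)^{2}}} = \sqrt{-164 + \sqrt{81 + 46}} = \sqrt{-164 + \sqrt{127}}$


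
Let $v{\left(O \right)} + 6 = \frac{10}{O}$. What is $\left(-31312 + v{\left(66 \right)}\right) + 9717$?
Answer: $- \frac{712828}{33} \approx -21601.0$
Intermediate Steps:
$v{\left(O \right)} = -6 + \frac{10}{O}$
$\left(-31312 + v{\left(66 \right)}\right) + 9717 = \left(-31312 - \left(6 - \frac{10}{66}\right)\right) + 9717 = \left(-31312 + \left(-6 + 10 \cdot \frac{1}{66}\right)\right) + 9717 = \left(-31312 + \left(-6 + \frac{5}{33}\right)\right) + 9717 = \left(-31312 - \frac{193}{33}\right) + 9717 = - \frac{1033489}{33} + 9717 = - \frac{712828}{33}$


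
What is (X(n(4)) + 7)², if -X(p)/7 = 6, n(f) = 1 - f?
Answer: 1225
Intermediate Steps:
X(p) = -42 (X(p) = -7*6 = -42)
(X(n(4)) + 7)² = (-42 + 7)² = (-35)² = 1225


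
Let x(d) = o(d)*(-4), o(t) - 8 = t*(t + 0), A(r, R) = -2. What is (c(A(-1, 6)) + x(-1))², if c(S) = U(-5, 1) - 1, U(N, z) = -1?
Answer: 1444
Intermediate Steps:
o(t) = 8 + t² (o(t) = 8 + t*(t + 0) = 8 + t*t = 8 + t²)
c(S) = -2 (c(S) = -1 - 1 = -2)
x(d) = -32 - 4*d² (x(d) = (8 + d²)*(-4) = -32 - 4*d²)
(c(A(-1, 6)) + x(-1))² = (-2 + (-32 - 4*(-1)²))² = (-2 + (-32 - 4*1))² = (-2 + (-32 - 4))² = (-2 - 36)² = (-38)² = 1444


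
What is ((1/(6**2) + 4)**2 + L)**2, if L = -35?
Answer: 592192225/1679616 ≈ 352.58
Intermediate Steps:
((1/(6**2) + 4)**2 + L)**2 = ((1/(6**2) + 4)**2 - 35)**2 = ((1/36 + 4)**2 - 35)**2 = ((145/36)**2 - 35)**2 = (21025/1296 - 35)**2 = (-24335/1296)**2 = 592192225/1679616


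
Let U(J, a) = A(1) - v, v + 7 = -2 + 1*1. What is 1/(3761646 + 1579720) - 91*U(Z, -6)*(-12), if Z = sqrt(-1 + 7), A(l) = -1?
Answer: 40829401705/5341366 ≈ 7644.0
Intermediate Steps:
v = -8 (v = -7 + (-2 + 1*1) = -7 + (-2 + 1) = -7 - 1 = -8)
Z = sqrt(6) ≈ 2.4495
U(J, a) = 7 (U(J, a) = -1 - 1*(-8) = -1 + 8 = 7)
1/(3761646 + 1579720) - 91*U(Z, -6)*(-12) = 1/(3761646 + 1579720) - 91*7*(-12) = 1/5341366 - 637*(-12) = 1/5341366 - 1*(-7644) = 1/5341366 + 7644 = 40829401705/5341366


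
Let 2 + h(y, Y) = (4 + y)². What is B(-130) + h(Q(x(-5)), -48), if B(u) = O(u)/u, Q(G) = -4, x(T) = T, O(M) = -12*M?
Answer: -14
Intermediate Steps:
h(y, Y) = -2 + (4 + y)²
B(u) = -12 (B(u) = (-12*u)/u = -12)
B(-130) + h(Q(x(-5)), -48) = -12 + (-2 + (4 - 4)²) = -12 + (-2 + 0²) = -12 + (-2 + 0) = -12 - 2 = -14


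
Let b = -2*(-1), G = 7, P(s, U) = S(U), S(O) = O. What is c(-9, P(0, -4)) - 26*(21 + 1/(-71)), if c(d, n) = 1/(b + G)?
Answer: -348589/639 ≈ -545.52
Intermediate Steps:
P(s, U) = U
b = 2
c(d, n) = ⅑ (c(d, n) = 1/(2 + 7) = 1/9 = ⅑)
c(-9, P(0, -4)) - 26*(21 + 1/(-71)) = ⅑ - 26*(21 + 1/(-71)) = ⅑ - 26*(21 - 1/71) = ⅑ - 26*1490/71 = ⅑ - 38740/71 = -348589/639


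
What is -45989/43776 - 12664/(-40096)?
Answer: -40299865/54851328 ≈ -0.73471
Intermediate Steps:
-45989/43776 - 12664/(-40096) = -45989*1/43776 - 12664*(-1/40096) = -45989/43776 + 1583/5012 = -40299865/54851328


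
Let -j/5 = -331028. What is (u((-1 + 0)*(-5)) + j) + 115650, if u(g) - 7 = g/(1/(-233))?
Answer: 1769632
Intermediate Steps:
j = 1655140 (j = -5*(-331028) = 1655140)
u(g) = 7 - 233*g (u(g) = 7 + g/(1/(-233)) = 7 + g/(-1/233) = 7 + g*(-233) = 7 - 233*g)
(u((-1 + 0)*(-5)) + j) + 115650 = ((7 - 233*(-1 + 0)*(-5)) + 1655140) + 115650 = ((7 - (-233)*(-5)) + 1655140) + 115650 = ((7 - 233*5) + 1655140) + 115650 = ((7 - 1165) + 1655140) + 115650 = (-1158 + 1655140) + 115650 = 1653982 + 115650 = 1769632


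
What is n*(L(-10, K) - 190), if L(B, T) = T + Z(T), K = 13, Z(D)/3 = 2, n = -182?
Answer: 31122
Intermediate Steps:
Z(D) = 6 (Z(D) = 3*2 = 6)
L(B, T) = 6 + T (L(B, T) = T + 6 = 6 + T)
n*(L(-10, K) - 190) = -182*((6 + 13) - 190) = -182*(19 - 190) = -182*(-171) = 31122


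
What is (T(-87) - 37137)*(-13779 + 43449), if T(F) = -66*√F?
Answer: -1101854790 - 1958220*I*√87 ≈ -1.1019e+9 - 1.8265e+7*I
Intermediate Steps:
(T(-87) - 37137)*(-13779 + 43449) = (-66*I*√87 - 37137)*(-13779 + 43449) = (-66*I*√87 - 37137)*29670 = (-37137 - 66*I*√87)*29670 = -1101854790 - 1958220*I*√87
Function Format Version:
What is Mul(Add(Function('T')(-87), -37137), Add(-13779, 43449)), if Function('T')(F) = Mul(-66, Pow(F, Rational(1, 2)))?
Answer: Add(-1101854790, Mul(-1958220, I, Pow(87, Rational(1, 2)))) ≈ Add(-1.1019e+9, Mul(-1.8265e+7, I))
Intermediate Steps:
Mul(Add(Function('T')(-87), -37137), Add(-13779, 43449)) = Mul(Add(Mul(-66, Pow(-87, Rational(1, 2))), -37137), Add(-13779, 43449)) = Mul(Add(Mul(-66, Mul(I, Pow(87, Rational(1, 2)))), -37137), 29670) = Mul(Add(Mul(-66, I, Pow(87, Rational(1, 2))), -37137), 29670) = Mul(Add(-37137, Mul(-66, I, Pow(87, Rational(1, 2)))), 29670) = Add(-1101854790, Mul(-1958220, I, Pow(87, Rational(1, 2))))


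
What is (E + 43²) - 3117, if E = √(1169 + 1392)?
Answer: -1268 + √2561 ≈ -1217.4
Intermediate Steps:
E = √2561 ≈ 50.606
(E + 43²) - 3117 = (√2561 + 43²) - 3117 = (√2561 + 1849) - 3117 = (1849 + √2561) - 3117 = -1268 + √2561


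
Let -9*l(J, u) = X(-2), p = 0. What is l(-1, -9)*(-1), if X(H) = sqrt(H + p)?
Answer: I*sqrt(2)/9 ≈ 0.15713*I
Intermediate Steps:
X(H) = sqrt(H) (X(H) = sqrt(H + 0) = sqrt(H))
l(J, u) = -I*sqrt(2)/9
l(-1, -9)*(-1) = -I*sqrt(2)/9*(-1) = I*sqrt(2)/9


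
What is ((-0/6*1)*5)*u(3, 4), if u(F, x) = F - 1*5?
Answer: 0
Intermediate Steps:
u(F, x) = -5 + F (u(F, x) = F - 5 = -5 + F)
((-0/6*1)*5)*u(3, 4) = ((-0/6*1)*5)*(-5 + 3) = ((-0/6*1)*5)*(-2) = ((-5*0*1)*5)*(-2) = ((0*1)*5)*(-2) = (0*5)*(-2) = 0*(-2) = 0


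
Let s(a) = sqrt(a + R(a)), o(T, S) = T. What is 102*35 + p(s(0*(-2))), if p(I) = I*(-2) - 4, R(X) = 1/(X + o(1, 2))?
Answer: 3564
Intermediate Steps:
R(X) = 1/(1 + X) (R(X) = 1/(X + 1) = 1/(1 + X))
s(a) = sqrt(a + 1/(1 + a))
p(I) = -4 - 2*I (p(I) = -2*I - 4 = -4 - 2*I)
102*35 + p(s(0*(-2))) = 102*35 + (-4 - 2*sqrt(1 + (0*(-2))*(1 + 0*(-2)))/sqrt(1 + 0*(-2))) = 3570 + (-4 - 2*sqrt(1 + 0*(1 + 0))/sqrt(1 + 0)) = 3570 + (-4 - 2*sqrt(1 + 0*1)) = 3570 + (-4 - 2*sqrt(1 + 0)) = 3570 + (-4 - 2*sqrt(1*1)) = 3570 + (-4 - 2*sqrt(1)) = 3570 + (-4 - 2*1) = 3570 + (-4 - 2) = 3570 - 6 = 3564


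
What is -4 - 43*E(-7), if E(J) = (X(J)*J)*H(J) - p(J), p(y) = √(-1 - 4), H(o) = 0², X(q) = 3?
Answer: -4 + 43*I*√5 ≈ -4.0 + 96.151*I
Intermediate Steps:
H(o) = 0
p(y) = I*√5 (p(y) = √(-5) = I*√5)
E(J) = -I*√5 (E(J) = (3*J)*0 - I*√5 = 0 - I*√5 = -I*√5)
-4 - 43*E(-7) = -4 - (-43)*I*√5 = -4 + 43*I*√5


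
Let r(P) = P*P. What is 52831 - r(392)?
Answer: -100833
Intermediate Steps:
r(P) = P²
52831 - r(392) = 52831 - 1*392² = 52831 - 1*153664 = 52831 - 153664 = -100833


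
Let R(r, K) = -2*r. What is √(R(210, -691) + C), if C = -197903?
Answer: I*√198323 ≈ 445.33*I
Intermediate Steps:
√(R(210, -691) + C) = √(-2*210 - 197903) = √(-420 - 197903) = √(-198323) = I*√198323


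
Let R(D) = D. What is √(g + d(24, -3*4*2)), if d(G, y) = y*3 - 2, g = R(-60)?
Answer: I*√134 ≈ 11.576*I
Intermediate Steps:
g = -60
d(G, y) = -2 + 3*y (d(G, y) = 3*y - 2 = -2 + 3*y)
√(g + d(24, -3*4*2)) = √(-60 + (-2 + 3*(-3*4*2))) = √(-60 + (-2 + 3*(-12*2))) = √(-60 + (-2 + 3*(-24))) = √(-60 + (-2 - 72)) = √(-60 - 74) = √(-134) = I*√134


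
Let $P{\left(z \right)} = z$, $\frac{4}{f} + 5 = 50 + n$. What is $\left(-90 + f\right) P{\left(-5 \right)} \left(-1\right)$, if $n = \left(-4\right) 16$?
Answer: $- \frac{8570}{19} \approx -451.05$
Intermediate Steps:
$n = -64$
$f = - \frac{4}{19}$ ($f = \frac{4}{-5 + \left(50 - 64\right)} = \frac{4}{-5 - 14} = \frac{4}{-19} = 4 \left(- \frac{1}{19}\right) = - \frac{4}{19} \approx -0.21053$)
$\left(-90 + f\right) P{\left(-5 \right)} \left(-1\right) = \left(-90 - \frac{4}{19}\right) \left(\left(-5\right) \left(-1\right)\right) = \left(- \frac{1714}{19}\right) 5 = - \frac{8570}{19}$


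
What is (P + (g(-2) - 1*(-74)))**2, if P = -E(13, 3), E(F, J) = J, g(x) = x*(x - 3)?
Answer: 6561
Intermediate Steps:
g(x) = x*(-3 + x)
P = -3 (P = -1*3 = -3)
(P + (g(-2) - 1*(-74)))**2 = (-3 + (-2*(-3 - 2) - 1*(-74)))**2 = (-3 + (-2*(-5) + 74))**2 = (-3 + (10 + 74))**2 = (-3 + 84)**2 = 81**2 = 6561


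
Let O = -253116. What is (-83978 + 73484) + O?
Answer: -263610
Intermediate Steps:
(-83978 + 73484) + O = (-83978 + 73484) - 253116 = -10494 - 253116 = -263610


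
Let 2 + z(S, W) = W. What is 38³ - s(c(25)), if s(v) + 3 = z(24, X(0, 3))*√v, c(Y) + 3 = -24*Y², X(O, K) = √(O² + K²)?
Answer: 54875 - 3*I*√1667 ≈ 54875.0 - 122.49*I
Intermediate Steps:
X(O, K) = √(K² + O²)
z(S, W) = -2 + W
c(Y) = -3 - 24*Y²
s(v) = -3 + √v (s(v) = -3 + (-2 + √(3² + 0²))*√v = -3 + (-2 + √(9 + 0))*√v = -3 + (-2 + √9)*√v = -3 + (-2 + 3)*√v = -3 + 1*√v = -3 + √v)
38³ - s(c(25)) = 38³ - (-3 + √(-3 - 24*25²)) = 54872 - (-3 + √(-3 - 24*625)) = 54872 - (-3 + √(-3 - 15000)) = 54872 - (-3 + √(-15003)) = 54872 - (-3 + 3*I*√1667) = 54872 + (3 - 3*I*√1667) = 54875 - 3*I*√1667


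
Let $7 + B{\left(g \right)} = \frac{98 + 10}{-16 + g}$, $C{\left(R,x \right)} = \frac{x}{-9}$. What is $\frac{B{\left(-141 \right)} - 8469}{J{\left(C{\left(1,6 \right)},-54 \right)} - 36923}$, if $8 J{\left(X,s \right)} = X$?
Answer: $\frac{15970080}{69563089} \approx 0.22958$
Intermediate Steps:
$C{\left(R,x \right)} = - \frac{x}{9}$ ($C{\left(R,x \right)} = x \left(- \frac{1}{9}\right) = - \frac{x}{9}$)
$J{\left(X,s \right)} = \frac{X}{8}$
$B{\left(g \right)} = -7 + \frac{108}{-16 + g}$ ($B{\left(g \right)} = -7 + \frac{98 + 10}{-16 + g} = -7 + \frac{108}{-16 + g}$)
$\frac{B{\left(-141 \right)} - 8469}{J{\left(C{\left(1,6 \right)},-54 \right)} - 36923} = \frac{\frac{220 - -987}{-16 - 141} - 8469}{\frac{\left(- \frac{1}{9}\right) 6}{8} - 36923} = \frac{\frac{220 + 987}{-157} - 8469}{\frac{1}{8} \left(- \frac{2}{3}\right) - 36923} = \frac{\left(- \frac{1}{157}\right) 1207 - 8469}{- \frac{1}{12} - 36923} = \frac{- \frac{1207}{157} - 8469}{- \frac{443077}{12}} = \left(- \frac{1330840}{157}\right) \left(- \frac{12}{443077}\right) = \frac{15970080}{69563089}$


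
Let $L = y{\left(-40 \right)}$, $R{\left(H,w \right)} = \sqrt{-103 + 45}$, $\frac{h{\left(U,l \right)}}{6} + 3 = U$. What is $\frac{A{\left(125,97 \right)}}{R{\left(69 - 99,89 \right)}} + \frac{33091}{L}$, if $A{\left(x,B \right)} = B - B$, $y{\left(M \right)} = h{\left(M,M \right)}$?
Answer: $- \frac{33091}{258} \approx -128.26$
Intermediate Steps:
$h{\left(U,l \right)} = -18 + 6 U$
$y{\left(M \right)} = -18 + 6 M$
$A{\left(x,B \right)} = 0$
$R{\left(H,w \right)} = i \sqrt{58}$ ($R{\left(H,w \right)} = \sqrt{-58} = i \sqrt{58}$)
$L = -258$ ($L = -18 + 6 \left(-40\right) = -18 - 240 = -258$)
$\frac{A{\left(125,97 \right)}}{R{\left(69 - 99,89 \right)}} + \frac{33091}{L} = \frac{0}{i \sqrt{58}} + \frac{33091}{-258} = 0 \left(- \frac{i \sqrt{58}}{58}\right) + 33091 \left(- \frac{1}{258}\right) = 0 - \frac{33091}{258} = - \frac{33091}{258}$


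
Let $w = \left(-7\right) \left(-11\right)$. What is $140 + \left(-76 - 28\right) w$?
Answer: $-7868$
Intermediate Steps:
$w = 77$
$140 + \left(-76 - 28\right) w = 140 + \left(-76 - 28\right) 77 = 140 - 8008 = -7868$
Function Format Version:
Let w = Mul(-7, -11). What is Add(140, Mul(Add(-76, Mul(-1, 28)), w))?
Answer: -7868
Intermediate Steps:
w = 77
Add(140, Mul(Add(-76, Mul(-1, 28)), w)) = Add(140, Mul(Add(-76, Mul(-1, 28)), 77)) = Add(140, Mul(Add(-76, -28), 77)) = Add(140, Mul(-104, 77)) = Add(140, -8008) = -7868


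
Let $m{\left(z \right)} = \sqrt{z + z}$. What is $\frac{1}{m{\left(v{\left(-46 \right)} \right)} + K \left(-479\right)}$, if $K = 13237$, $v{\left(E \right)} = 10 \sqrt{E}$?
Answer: $- \frac{1}{6340523 - 2 \sqrt{5} \sqrt[4]{46} \sqrt{i}} \approx -1.5772 \cdot 10^{-7} - 2.0485 \cdot 10^{-13} i$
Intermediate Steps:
$m{\left(z \right)} = \sqrt{2} \sqrt{z}$ ($m{\left(z \right)} = \sqrt{2 z} = \sqrt{2} \sqrt{z}$)
$\frac{1}{m{\left(v{\left(-46 \right)} \right)} + K \left(-479\right)} = \frac{1}{\sqrt{2} \sqrt{10 \sqrt{-46}} + 13237 \left(-479\right)} = \frac{1}{\sqrt{2} \sqrt{10 i \sqrt{46}} - 6340523} = \frac{1}{\sqrt{2} \cdot 2^{\frac{3}{4}} \sqrt{5} \sqrt[4]{23} \sqrt{i} - 6340523} = \frac{1}{2 \sqrt{5} \sqrt[4]{46} \sqrt{i} - 6340523} = \frac{1}{-6340523 + 2 \sqrt{5} \sqrt[4]{46} \sqrt{i}}$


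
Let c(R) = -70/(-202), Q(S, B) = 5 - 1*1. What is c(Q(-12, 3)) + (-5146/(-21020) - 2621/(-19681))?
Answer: 15136434073/20891578310 ≈ 0.72452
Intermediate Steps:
Q(S, B) = 4 (Q(S, B) = 5 - 1 = 4)
c(R) = 35/101 (c(R) = -70*(-1/202) = 35/101)
c(Q(-12, 3)) + (-5146/(-21020) - 2621/(-19681)) = 35/101 + (-5146/(-21020) - 2621/(-19681)) = 35/101 + (-5146*(-1/21020) - 2621*(-1/19681)) = 35/101 + (2573/10510 + 2621/19681) = 35/101 + 78185923/206847310 = 15136434073/20891578310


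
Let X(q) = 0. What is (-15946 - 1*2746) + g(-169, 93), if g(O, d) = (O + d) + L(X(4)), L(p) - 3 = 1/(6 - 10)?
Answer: -75061/4 ≈ -18765.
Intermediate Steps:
L(p) = 11/4 (L(p) = 3 + 1/(6 - 10) = 3 + 1/(-4) = 3 - ¼ = 11/4)
g(O, d) = 11/4 + O + d (g(O, d) = (O + d) + 11/4 = 11/4 + O + d)
(-15946 - 1*2746) + g(-169, 93) = (-15946 - 1*2746) + (11/4 - 169 + 93) = (-15946 - 2746) - 293/4 = -18692 - 293/4 = -75061/4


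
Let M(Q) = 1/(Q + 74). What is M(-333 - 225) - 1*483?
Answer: -233773/484 ≈ -483.00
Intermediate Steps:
M(Q) = 1/(74 + Q)
M(-333 - 225) - 1*483 = 1/(74 + (-333 - 225)) - 1*483 = 1/(74 - 558) - 483 = 1/(-484) - 483 = -1/484 - 483 = -233773/484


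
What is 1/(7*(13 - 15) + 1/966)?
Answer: -966/13523 ≈ -0.071434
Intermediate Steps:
1/(7*(13 - 15) + 1/966) = 1/(7*(-2) + 1/966) = 1/(-14 + 1/966) = 1/(-13523/966) = -966/13523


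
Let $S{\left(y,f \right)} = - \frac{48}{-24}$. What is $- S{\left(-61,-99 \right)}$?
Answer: $-2$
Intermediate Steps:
$S{\left(y,f \right)} = 2$ ($S{\left(y,f \right)} = \left(-48\right) \left(- \frac{1}{24}\right) = 2$)
$- S{\left(-61,-99 \right)} = \left(-1\right) 2 = -2$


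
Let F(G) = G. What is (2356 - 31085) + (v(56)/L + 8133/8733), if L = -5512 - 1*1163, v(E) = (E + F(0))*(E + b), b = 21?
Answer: -558225500632/19430925 ≈ -28729.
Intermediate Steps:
v(E) = E*(21 + E) (v(E) = (E + 0)*(E + 21) = E*(21 + E))
L = -6675 (L = -5512 - 1163 = -6675)
(2356 - 31085) + (v(56)/L + 8133/8733) = (2356 - 31085) + ((56*(21 + 56))/(-6675) + 8133/8733) = -28729 + ((56*77)*(-1/6675) + 8133*(1/8733)) = -28729 + (4312*(-1/6675) + 2711/2911) = -28729 + (-4312/6675 + 2711/2911) = -28729 + 5543693/19430925 = -558225500632/19430925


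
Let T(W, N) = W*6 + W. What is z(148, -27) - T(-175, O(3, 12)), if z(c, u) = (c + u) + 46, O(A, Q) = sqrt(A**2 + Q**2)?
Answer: 1392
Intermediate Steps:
T(W, N) = 7*W (T(W, N) = 6*W + W = 7*W)
z(c, u) = 46 + c + u
z(148, -27) - T(-175, O(3, 12)) = (46 + 148 - 27) - 7*(-175) = 167 - 1*(-1225) = 167 + 1225 = 1392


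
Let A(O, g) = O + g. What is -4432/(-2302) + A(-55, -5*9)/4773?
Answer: 10461868/5493723 ≈ 1.9043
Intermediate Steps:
-4432/(-2302) + A(-55, -5*9)/4773 = -4432/(-2302) + (-55 - 5*9)/4773 = -4432*(-1/2302) + (-55 - 45)*(1/4773) = 2216/1151 - 100*1/4773 = 2216/1151 - 100/4773 = 10461868/5493723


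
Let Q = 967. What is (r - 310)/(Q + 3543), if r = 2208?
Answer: 949/2255 ≈ 0.42084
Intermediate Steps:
(r - 310)/(Q + 3543) = (2208 - 310)/(967 + 3543) = 1898/4510 = 1898*(1/4510) = 949/2255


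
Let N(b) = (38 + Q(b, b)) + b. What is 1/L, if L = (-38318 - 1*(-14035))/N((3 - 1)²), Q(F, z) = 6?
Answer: -48/24283 ≈ -0.0019767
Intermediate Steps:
N(b) = 44 + b (N(b) = (38 + 6) + b = 44 + b)
L = -24283/48 (L = (-38318 - 1*(-14035))/(44 + (3 - 1)²) = (-38318 + 14035)/(44 + 2²) = -24283/(44 + 4) = -24283/48 ≈ -505.90)
1/L = 1/(-24283/48) = -48/24283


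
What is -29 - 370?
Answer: -399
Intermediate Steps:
-29 - 370 = -399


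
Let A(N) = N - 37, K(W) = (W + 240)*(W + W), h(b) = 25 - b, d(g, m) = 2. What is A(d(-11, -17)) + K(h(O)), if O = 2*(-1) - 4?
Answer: 16767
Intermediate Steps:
O = -6 (O = -2 - 4 = -6)
K(W) = 2*W*(240 + W) (K(W) = (240 + W)*(2*W) = 2*W*(240 + W))
A(N) = -37 + N
A(d(-11, -17)) + K(h(O)) = (-37 + 2) + 2*(25 - 1*(-6))*(240 + (25 - 1*(-6))) = -35 + 2*(25 + 6)*(240 + (25 + 6)) = -35 + 2*31*(240 + 31) = -35 + 2*31*271 = -35 + 16802 = 16767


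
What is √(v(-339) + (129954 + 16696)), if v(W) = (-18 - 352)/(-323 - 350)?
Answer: 2*√16605571715/673 ≈ 382.95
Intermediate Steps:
v(W) = 370/673 (v(W) = -370/(-673) = -370*(-1/673) = 370/673)
√(v(-339) + (129954 + 16696)) = √(370/673 + (129954 + 16696)) = √(370/673 + 146650) = √(98695820/673) = 2*√16605571715/673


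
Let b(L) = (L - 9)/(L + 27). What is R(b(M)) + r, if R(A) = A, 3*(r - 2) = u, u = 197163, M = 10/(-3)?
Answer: 4666296/71 ≈ 65723.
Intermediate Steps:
M = -10/3 (M = 10*(-⅓) = -10/3 ≈ -3.3333)
r = 65723 (r = 2 + (⅓)*197163 = 2 + 65721 = 65723)
b(L) = (-9 + L)/(27 + L)
R(b(M)) + r = (-9 - 10/3)/(27 - 10/3) + 65723 = -37/3/(71/3) + 65723 = (3/71)*(-37/3) + 65723 = -37/71 + 65723 = 4666296/71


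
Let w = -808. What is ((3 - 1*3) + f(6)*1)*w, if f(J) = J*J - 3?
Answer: -26664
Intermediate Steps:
f(J) = -3 + J² (f(J) = J² - 3 = -3 + J²)
((3 - 1*3) + f(6)*1)*w = ((3 - 1*3) + (-3 + 6²)*1)*(-808) = ((3 - 3) + (-3 + 36)*1)*(-808) = (0 + 33*1)*(-808) = (0 + 33)*(-808) = 33*(-808) = -26664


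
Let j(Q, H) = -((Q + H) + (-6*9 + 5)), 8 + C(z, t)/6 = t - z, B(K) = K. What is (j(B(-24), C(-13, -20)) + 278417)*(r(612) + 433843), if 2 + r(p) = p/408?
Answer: 120859843650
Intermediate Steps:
r(p) = -2 + p/408
C(z, t) = -48 - 6*z + 6*t (C(z, t) = -48 + 6*(t - z) = -48 + (-6*z + 6*t) = -48 - 6*z + 6*t)
j(Q, H) = 49 - H - Q (j(Q, H) = -((H + Q) + (-54 + 5)) = -((H + Q) - 49) = -(-49 + H + Q) = 49 - H - Q)
(j(B(-24), C(-13, -20)) + 278417)*(r(612) + 433843) = ((49 - (-48 - 6*(-13) + 6*(-20)) - 1*(-24)) + 278417)*((-2 + (1/408)*612) + 433843) = ((49 - (-48 + 78 - 120) + 24) + 278417)*((-2 + 3/2) + 433843) = ((49 - 1*(-90) + 24) + 278417)*(-1/2 + 433843) = ((49 + 90 + 24) + 278417)*(867685/2) = (163 + 278417)*(867685/2) = 278580*(867685/2) = 120859843650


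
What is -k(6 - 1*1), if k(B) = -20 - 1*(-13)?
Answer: 7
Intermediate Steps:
k(B) = -7 (k(B) = -20 + 13 = -7)
-k(6 - 1*1) = -1*(-7) = 7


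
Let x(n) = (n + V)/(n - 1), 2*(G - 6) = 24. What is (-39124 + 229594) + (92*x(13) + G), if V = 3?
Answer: 571832/3 ≈ 1.9061e+5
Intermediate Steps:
G = 18 (G = 6 + (½)*24 = 6 + 12 = 18)
x(n) = (3 + n)/(-1 + n) (x(n) = (n + 3)/(n - 1) = (3 + n)/(-1 + n))
(-39124 + 229594) + (92*x(13) + G) = (-39124 + 229594) + (92*((3 + 13)/(-1 + 13)) + 18) = 190470 + (92*(16/12) + 18) = 190470 + (92*((1/12)*16) + 18) = 190470 + (92*(4/3) + 18) = 190470 + (368/3 + 18) = 190470 + 422/3 = 571832/3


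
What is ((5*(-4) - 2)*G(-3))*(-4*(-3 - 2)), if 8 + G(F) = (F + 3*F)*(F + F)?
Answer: -28160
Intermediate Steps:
G(F) = -8 + 8*F² (G(F) = -8 + (F + 3*F)*(F + F) = -8 + (4*F)*(2*F) = -8 + 8*F²)
((5*(-4) - 2)*G(-3))*(-4*(-3 - 2)) = ((5*(-4) - 2)*(-8 + 8*(-3)²))*(-4*(-3 - 2)) = ((-20 - 2)*(-8 + 8*9))*(-4*(-5)) = -22*(-8 + 72)*20 = -22*64*20 = -1408*20 = -28160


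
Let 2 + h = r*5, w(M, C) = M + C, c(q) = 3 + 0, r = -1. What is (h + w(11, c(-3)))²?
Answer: 49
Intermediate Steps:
c(q) = 3
w(M, C) = C + M
h = -7 (h = -2 - 1*5 = -2 - 5 = -7)
(h + w(11, c(-3)))² = (-7 + (3 + 11))² = (-7 + 14)² = 7² = 49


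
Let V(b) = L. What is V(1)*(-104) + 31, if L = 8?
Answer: -801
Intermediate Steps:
V(b) = 8
V(1)*(-104) + 31 = 8*(-104) + 31 = -832 + 31 = -801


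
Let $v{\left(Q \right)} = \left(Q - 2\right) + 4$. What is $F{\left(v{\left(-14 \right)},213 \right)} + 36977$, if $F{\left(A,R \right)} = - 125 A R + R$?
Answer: $356690$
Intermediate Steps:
$v{\left(Q \right)} = 2 + Q$ ($v{\left(Q \right)} = \left(-2 + Q\right) + 4 = 2 + Q$)
$F{\left(A,R \right)} = R - 125 A R$ ($F{\left(A,R \right)} = - 125 A R + R = R - 125 A R$)
$F{\left(v{\left(-14 \right)},213 \right)} + 36977 = 213 \left(1 - 125 \left(2 - 14\right)\right) + 36977 = 213 \left(1 - -1500\right) + 36977 = 213 \left(1 + 1500\right) + 36977 = 213 \cdot 1501 + 36977 = 319713 + 36977 = 356690$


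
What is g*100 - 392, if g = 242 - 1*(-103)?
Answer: 34108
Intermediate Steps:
g = 345 (g = 242 + 103 = 345)
g*100 - 392 = 345*100 - 392 = 34500 - 392 = 34108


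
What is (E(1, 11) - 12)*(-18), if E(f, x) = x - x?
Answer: 216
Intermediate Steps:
E(f, x) = 0
(E(1, 11) - 12)*(-18) = (0 - 12)*(-18) = -12*(-18) = 216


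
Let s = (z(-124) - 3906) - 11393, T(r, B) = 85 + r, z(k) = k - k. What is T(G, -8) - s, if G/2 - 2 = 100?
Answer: 15588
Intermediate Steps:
z(k) = 0
G = 204 (G = 4 + 2*100 = 4 + 200 = 204)
s = -15299 (s = (0 - 3906) - 11393 = -3906 - 11393 = -15299)
T(G, -8) - s = (85 + 204) - 1*(-15299) = 289 + 15299 = 15588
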